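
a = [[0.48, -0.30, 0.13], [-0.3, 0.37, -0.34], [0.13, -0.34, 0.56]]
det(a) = 0.01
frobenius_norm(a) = 1.06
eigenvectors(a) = [[-0.51, 0.75, 0.42], [0.59, -0.05, 0.8], [-0.62, -0.66, 0.42]]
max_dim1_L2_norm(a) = 0.67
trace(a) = 1.41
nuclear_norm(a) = 1.41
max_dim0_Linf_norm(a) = 0.56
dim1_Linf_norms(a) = [0.48, 0.37, 0.56]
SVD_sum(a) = [[0.26, -0.30, 0.31],[-0.30, 0.35, -0.37],[0.31, -0.37, 0.39]] + [[0.22, -0.01, -0.19], [-0.01, 0.00, 0.01], [-0.19, 0.01, 0.17]] + [[0.01, 0.01, 0.01], [0.01, 0.02, 0.01], [0.01, 0.01, 0.01]]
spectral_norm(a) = 0.99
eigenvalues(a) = [0.99, 0.39, 0.04]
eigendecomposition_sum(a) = [[0.26,-0.30,0.31],[-0.30,0.35,-0.37],[0.31,-0.37,0.39]] + [[0.22, -0.01, -0.19], [-0.01, 0.00, 0.01], [-0.19, 0.01, 0.17]] + [[0.01, 0.01, 0.01], [0.01, 0.02, 0.01], [0.01, 0.01, 0.01]]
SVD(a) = [[-0.51,-0.75,0.42], [0.59,0.05,0.80], [-0.62,0.66,0.42]] @ diag([0.9877224285316096, 0.38598905095132147, 0.03628852051706901]) @ [[-0.51, 0.59, -0.62], [-0.75, 0.05, 0.66], [0.42, 0.80, 0.42]]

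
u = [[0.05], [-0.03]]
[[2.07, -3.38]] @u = [[0.20]]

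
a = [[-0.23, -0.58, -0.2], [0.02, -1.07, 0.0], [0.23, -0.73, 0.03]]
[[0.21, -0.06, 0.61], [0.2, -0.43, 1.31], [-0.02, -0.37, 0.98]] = a@[[-0.80, -0.29, 0.41], [-0.2, 0.40, -1.22], [0.47, -0.51, -0.0]]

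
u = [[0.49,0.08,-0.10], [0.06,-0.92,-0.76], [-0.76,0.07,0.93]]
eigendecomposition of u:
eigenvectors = [[-0.2, -0.56, -0.06], [-0.35, 0.42, 1.00], [0.91, -0.72, -0.07]]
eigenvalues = [1.07, 0.3, -0.87]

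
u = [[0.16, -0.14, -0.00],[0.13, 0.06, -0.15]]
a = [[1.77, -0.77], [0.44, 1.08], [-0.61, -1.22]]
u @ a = [[0.22,-0.27],[0.35,0.15]]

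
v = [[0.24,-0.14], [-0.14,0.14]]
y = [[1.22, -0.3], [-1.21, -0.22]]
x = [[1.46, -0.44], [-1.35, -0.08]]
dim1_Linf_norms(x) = [1.46, 1.35]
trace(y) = 1.00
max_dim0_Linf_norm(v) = 0.24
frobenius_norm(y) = 1.76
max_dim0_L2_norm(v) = 0.28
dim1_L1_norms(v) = [0.38, 0.28]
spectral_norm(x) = 2.01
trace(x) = 1.38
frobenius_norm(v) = 0.34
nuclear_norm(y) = 2.09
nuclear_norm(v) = 0.38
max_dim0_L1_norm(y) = 2.43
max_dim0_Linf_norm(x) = 1.46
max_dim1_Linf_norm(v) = 0.24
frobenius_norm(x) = 2.04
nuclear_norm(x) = 2.36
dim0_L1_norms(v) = [0.38, 0.28]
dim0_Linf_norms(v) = [0.24, 0.14]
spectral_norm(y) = 1.72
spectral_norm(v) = 0.34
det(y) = -0.63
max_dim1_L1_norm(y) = 1.52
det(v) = 0.01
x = v + y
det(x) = -0.71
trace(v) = 0.38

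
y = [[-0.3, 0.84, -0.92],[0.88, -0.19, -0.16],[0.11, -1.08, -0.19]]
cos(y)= [[0.63, -0.25, -0.16], [0.22, 0.54, 0.34], [0.46, -0.25, 0.92]]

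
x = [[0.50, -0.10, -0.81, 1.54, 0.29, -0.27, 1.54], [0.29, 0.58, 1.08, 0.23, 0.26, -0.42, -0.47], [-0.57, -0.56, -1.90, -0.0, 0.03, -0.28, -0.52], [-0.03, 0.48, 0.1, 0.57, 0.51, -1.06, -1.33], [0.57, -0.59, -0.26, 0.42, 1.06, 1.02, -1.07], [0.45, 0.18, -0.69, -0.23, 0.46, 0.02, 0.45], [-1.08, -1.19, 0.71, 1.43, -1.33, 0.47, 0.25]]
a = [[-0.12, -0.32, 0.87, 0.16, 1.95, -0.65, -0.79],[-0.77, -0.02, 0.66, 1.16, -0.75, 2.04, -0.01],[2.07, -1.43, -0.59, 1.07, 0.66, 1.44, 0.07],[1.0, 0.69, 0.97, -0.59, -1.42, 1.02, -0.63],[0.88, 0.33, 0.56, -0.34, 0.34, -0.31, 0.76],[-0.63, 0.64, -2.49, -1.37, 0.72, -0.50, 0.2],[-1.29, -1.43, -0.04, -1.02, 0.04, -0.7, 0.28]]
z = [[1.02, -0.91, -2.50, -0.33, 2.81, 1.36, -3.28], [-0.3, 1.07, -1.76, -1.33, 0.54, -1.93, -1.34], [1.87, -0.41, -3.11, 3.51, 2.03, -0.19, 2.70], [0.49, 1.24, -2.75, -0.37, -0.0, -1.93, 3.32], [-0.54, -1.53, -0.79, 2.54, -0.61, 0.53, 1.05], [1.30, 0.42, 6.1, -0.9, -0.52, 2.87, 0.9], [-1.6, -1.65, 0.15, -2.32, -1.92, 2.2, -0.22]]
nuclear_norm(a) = 16.42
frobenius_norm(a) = 6.82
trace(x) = 1.08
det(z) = -0.07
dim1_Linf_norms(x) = [1.54, 1.08, 1.9, 1.33, 1.07, 0.69, 1.43]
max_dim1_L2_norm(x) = 2.68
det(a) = 171.10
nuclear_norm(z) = 28.13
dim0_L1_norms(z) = [7.12, 7.23, 17.16, 11.3, 8.43, 11.01, 12.81]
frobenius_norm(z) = 13.49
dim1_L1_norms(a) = [4.86, 5.41, 7.33, 6.32, 3.52, 6.55, 4.8]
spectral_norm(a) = 4.23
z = a @ x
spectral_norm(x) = 2.98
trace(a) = -1.20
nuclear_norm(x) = 11.82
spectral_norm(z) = 9.27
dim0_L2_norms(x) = [1.53, 1.64, 2.55, 2.24, 1.88, 1.65, 2.46]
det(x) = -0.00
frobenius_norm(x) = 5.37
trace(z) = 0.65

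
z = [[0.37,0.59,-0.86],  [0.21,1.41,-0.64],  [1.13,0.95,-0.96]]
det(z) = 0.62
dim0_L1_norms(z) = [1.71, 2.95, 2.46]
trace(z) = 0.82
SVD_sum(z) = [[0.46, 0.75, -0.6],[0.62, 1.01, -0.82],[0.73, 1.19, -0.97]] + [[0.07, -0.06, -0.02],[-0.44, 0.38, 0.14],[0.33, -0.28, -0.10]] + [[-0.16, -0.1, -0.23], [0.03, 0.02, 0.04], [0.07, 0.04, 0.11]]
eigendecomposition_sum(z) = [[(0.2+0.43j), 0.19-0.04j, -0.40-0.05j], [0.18+0.09j, (0.05-0.07j), -0.15+0.09j], [(0.61+0.14j), (0.12-0.23j), -0.39+0.38j]] + [[(0.2-0.43j), 0.19+0.04j, (-0.4+0.05j)], [0.18-0.09j, (0.05+0.07j), -0.15-0.09j], [(0.61-0.14j), (0.12+0.23j), (-0.39-0.38j)]] + [[-0.02+0.00j, (0.21-0j), -0.05+0.00j], [(-0.16+0j), 1.30-0.00j, (-0.34+0j)], [-0.09+0.00j, (0.72-0j), -0.19+0.00j]]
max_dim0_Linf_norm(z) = 1.41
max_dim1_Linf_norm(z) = 1.41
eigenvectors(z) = [[(0.36+0.46j),0.36-0.46j,(-0.14+0j)], [0.25+0.05j,(0.25-0.05j),(-0.87+0j)], [0.77+0.00j,(0.77-0j),(-0.48+0j)]]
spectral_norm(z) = 2.47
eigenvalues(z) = [(-0.14+0.74j), (-0.14-0.74j), (1.09+0j)]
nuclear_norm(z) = 3.55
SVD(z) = [[-0.43, 0.13, -0.89],[-0.58, -0.79, 0.17],[-0.69, 0.60, 0.41]] @ diag([2.4683840766151626, 0.7513278933398652, 0.3316420464931932]) @ [[-0.43, -0.70, 0.57], [0.74, -0.64, -0.23], [0.52, 0.32, 0.79]]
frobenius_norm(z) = 2.60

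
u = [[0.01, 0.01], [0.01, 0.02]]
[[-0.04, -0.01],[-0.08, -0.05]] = u@[[-1.16, 1.74],  [-3.17, -3.19]]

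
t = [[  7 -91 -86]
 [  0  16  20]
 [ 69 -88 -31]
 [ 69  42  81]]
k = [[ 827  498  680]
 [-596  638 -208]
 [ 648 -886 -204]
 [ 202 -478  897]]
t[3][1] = 42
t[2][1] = -88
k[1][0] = -596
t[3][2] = 81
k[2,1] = -886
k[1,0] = -596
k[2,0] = 648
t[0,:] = [7, -91, -86]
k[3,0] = 202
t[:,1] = [-91, 16, -88, 42]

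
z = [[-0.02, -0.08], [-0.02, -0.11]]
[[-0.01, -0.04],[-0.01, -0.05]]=z@[[0.3, 0.03],  [0.03, 0.48]]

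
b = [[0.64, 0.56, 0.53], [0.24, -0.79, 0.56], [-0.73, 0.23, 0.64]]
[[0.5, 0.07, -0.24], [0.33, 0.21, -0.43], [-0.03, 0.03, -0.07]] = b@[[0.42, 0.07, -0.2], [0.01, -0.12, 0.19], [0.43, 0.17, -0.41]]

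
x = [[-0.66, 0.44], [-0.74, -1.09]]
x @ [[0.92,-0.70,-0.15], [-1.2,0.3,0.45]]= [[-1.14, 0.59, 0.3], [0.63, 0.19, -0.38]]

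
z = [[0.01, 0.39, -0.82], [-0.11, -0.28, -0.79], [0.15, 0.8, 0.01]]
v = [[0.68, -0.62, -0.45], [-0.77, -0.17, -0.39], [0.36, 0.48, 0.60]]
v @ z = [[0.01, 0.08, -0.07], [-0.05, -0.56, 0.76], [0.04, 0.49, -0.67]]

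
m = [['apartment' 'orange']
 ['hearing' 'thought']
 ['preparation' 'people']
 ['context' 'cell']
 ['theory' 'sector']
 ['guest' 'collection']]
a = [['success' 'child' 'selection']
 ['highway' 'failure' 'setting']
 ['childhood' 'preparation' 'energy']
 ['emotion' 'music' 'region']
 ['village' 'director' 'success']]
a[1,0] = 'highway'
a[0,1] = 'child'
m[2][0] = 'preparation'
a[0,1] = 'child'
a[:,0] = ['success', 'highway', 'childhood', 'emotion', 'village']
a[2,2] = 'energy'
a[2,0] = 'childhood'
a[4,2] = 'success'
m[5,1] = 'collection'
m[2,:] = ['preparation', 'people']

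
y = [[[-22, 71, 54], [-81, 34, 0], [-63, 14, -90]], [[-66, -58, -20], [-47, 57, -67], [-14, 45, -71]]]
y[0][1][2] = 0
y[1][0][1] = -58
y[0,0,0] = -22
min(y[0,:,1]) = 14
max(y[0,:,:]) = 71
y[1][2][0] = -14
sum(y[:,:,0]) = -293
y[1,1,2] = -67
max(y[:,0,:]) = 71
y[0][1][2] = 0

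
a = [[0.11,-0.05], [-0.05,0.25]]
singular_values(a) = [0.27, 0.09]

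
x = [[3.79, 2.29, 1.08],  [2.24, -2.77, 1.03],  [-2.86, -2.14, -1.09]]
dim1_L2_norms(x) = [4.56, 3.71, 3.73]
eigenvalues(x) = [3.55, -0.43, -3.18]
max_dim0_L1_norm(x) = 8.89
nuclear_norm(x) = 9.80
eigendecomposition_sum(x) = [[4.17, 1.10, 1.22], [0.99, 0.26, 0.29], [-3.03, -0.80, -0.88]] + [[0.15,-0.03,0.19], [-0.06,0.01,-0.08], [-0.46,0.1,-0.6]] + [[-0.53,1.22,-0.33], [1.31,-3.04,0.82], [0.62,-1.44,0.39]]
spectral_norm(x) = 5.93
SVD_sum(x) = [[3.87, 2.02, 1.28], [0.82, 0.43, 0.27], [-3.14, -1.64, -1.04]] + [[-0.13, 0.28, -0.07], [1.42, -3.20, 0.74], [0.22, -0.49, 0.11]] + [[0.05,-0.01,-0.14],[-0.00,0.0,0.01],[0.06,-0.01,-0.16]]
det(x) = 4.91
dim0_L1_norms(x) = [8.89, 7.2, 3.2]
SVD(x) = [[-0.77, 0.09, 0.64], [-0.16, -0.98, -0.06], [0.62, -0.15, 0.77]] @ diag([5.933171909045938, 3.635791080209154, 0.2275836522681472]) @ [[-0.85,-0.44,-0.28], [-0.4,0.89,-0.21], [0.34,-0.06,-0.94]]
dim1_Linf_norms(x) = [3.79, 2.77, 2.86]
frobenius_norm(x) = 6.96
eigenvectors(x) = [[0.79,  -0.31,  -0.34], [0.19,  0.12,  0.85], [-0.58,  0.94,  0.4]]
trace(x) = -0.07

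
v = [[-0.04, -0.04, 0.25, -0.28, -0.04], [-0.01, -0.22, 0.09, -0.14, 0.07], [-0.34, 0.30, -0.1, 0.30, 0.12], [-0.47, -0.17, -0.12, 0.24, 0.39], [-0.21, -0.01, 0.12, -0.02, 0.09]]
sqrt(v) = [[(0.19+0.12j),1.15+0.78j,(0.71-0.1j),(-0.26+0.29j),(-0.84-0.37j)], [0.08+0.08j,-0.23+0.50j,-0.04-0.06j,-0.06+0.19j,(0.13-0.24j)], [(-0.51-0.05j),1.70-0.29j,(0.68+0.04j),(0.22-0.11j),-0.69+0.14j], [-0.61+0.06j,(1.3+0.39j),0.43-0.05j,(0.41+0.15j),(-0.42-0.18j)], [-0.13+0.08j,(0.5+0.51j),(0.32-0.06j),0.06+0.19j,-0.17-0.24j]]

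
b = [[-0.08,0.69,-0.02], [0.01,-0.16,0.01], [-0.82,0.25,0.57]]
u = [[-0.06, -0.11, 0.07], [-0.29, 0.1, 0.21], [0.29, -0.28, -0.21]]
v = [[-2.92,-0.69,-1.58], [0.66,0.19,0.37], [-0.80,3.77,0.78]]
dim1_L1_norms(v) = [5.19, 1.22, 5.35]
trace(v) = -1.95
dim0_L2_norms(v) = [3.1, 3.84, 1.8]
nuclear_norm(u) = 0.77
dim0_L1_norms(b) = [0.91, 1.1, 0.6]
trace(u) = -0.17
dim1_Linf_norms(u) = [0.11, 0.29, 0.29]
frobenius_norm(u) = 0.60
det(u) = 0.00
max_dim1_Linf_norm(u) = 0.29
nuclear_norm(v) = 7.40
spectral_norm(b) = 1.07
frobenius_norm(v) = 5.25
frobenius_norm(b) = 1.25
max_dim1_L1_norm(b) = 1.64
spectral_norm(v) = 4.01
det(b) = 0.00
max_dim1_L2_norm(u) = 0.45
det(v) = 0.03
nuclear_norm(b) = 1.72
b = v @ u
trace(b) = 0.33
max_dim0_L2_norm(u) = 0.41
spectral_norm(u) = 0.58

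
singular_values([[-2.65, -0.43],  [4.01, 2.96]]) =[5.55, 1.1]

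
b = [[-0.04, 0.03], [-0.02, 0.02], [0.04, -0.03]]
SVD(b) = [[-0.66, 0.26], [-0.37, -0.93], [0.66, -0.26]] @ diag([0.07606690435355157, 0.0037183413059639387]) @ [[0.79, -0.62], [-0.62, -0.79]]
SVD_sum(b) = [[-0.04, 0.03], [-0.02, 0.02], [0.04, -0.03]] + [[-0.0,-0.00], [0.00,0.00], [0.0,0.0]]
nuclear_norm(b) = 0.08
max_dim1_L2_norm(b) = 0.05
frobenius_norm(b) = 0.08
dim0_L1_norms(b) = [0.1, 0.08]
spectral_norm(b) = 0.08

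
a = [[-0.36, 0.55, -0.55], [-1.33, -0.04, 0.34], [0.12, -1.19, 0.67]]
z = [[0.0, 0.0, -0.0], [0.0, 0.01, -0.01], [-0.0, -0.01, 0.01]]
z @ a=[[0.0, 0.0, 0.00], [-0.01, 0.01, -0.00], [0.01, -0.01, 0.00]]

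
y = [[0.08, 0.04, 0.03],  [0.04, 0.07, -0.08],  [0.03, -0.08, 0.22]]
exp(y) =[[1.08, 0.04, 0.03], [0.04, 1.08, -0.09], [0.03, -0.09, 1.25]]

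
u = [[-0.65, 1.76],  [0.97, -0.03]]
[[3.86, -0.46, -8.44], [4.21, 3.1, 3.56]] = u@ [[4.46, 3.22, 3.56], [3.84, 0.93, -3.48]]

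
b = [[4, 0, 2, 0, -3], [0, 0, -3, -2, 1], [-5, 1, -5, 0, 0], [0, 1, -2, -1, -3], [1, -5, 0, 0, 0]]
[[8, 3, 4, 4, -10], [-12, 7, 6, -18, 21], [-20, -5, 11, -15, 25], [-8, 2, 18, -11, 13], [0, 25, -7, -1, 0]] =b@[[0, 0, -2, -1, 0], [0, -5, 1, 0, 0], [4, 0, 0, 4, -5], [0, -4, -5, 3, -3], [0, -1, -4, 0, 0]]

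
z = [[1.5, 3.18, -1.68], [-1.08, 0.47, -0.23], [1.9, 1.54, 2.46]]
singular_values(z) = [4.19, 3.16, 1.03]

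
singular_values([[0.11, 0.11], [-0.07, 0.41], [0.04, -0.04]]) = [0.43, 0.13]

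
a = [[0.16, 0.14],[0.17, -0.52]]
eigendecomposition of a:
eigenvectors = [[0.97,-0.19], [0.23,0.98]]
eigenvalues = [0.19, -0.55]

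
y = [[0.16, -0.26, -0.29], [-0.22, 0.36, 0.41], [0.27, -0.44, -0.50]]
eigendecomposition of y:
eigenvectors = [[-0.50, -0.25, 0.92], [0.53, 0.64, 0.3], [-0.68, -0.73, 0.23]]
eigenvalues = [0.04, -0.02, 0.0]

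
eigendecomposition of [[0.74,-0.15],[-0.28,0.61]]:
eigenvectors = [[0.71, 0.47], [-0.71, 0.88]]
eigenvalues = [0.89, 0.46]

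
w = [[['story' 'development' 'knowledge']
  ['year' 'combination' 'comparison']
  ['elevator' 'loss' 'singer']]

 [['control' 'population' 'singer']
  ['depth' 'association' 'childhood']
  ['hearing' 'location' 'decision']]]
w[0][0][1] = 'development'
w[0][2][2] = 'singer'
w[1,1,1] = 'association'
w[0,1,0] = 'year'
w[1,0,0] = 'control'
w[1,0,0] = 'control'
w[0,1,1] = 'combination'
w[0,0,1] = 'development'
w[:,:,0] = [['story', 'year', 'elevator'], ['control', 'depth', 'hearing']]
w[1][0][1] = 'population'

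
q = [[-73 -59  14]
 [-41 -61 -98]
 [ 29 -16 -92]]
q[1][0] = -41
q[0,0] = -73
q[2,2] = -92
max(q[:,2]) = 14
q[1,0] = -41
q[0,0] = -73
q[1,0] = -41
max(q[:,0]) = 29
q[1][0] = -41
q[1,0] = -41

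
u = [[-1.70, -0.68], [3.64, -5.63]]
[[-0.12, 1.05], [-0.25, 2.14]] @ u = [[4.03,-5.83], [8.21,-11.88]]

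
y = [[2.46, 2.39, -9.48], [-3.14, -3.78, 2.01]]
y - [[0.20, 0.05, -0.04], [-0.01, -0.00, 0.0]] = [[2.26, 2.34, -9.44], [-3.13, -3.78, 2.01]]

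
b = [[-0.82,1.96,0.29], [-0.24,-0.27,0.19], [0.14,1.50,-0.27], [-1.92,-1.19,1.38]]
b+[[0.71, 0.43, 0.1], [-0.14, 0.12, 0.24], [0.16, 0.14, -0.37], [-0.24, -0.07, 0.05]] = [[-0.11, 2.39, 0.39], [-0.38, -0.15, 0.43], [0.30, 1.64, -0.64], [-2.16, -1.26, 1.43]]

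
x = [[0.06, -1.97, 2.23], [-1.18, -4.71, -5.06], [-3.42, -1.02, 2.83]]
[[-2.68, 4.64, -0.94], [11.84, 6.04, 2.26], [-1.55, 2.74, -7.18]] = x@ [[-0.76, 0.13, 1.63],[-0.54, -1.82, -0.2],[-1.66, 0.47, -0.64]]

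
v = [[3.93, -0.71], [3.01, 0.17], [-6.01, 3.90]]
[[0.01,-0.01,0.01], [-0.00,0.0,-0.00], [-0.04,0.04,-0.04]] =v @ [[0.00, -0.00, 0.00], [-0.01, 0.01, -0.01]]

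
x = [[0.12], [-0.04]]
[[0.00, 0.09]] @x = [[-0.00]]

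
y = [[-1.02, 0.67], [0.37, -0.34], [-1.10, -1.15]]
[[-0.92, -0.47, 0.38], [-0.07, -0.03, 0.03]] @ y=[[0.35, -0.89], [0.03, -0.07]]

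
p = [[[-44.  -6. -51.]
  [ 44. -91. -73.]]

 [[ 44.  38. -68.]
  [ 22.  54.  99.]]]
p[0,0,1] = -6.0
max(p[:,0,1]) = 38.0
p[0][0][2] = -51.0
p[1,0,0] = 44.0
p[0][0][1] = -6.0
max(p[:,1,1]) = 54.0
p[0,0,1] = -6.0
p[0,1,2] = -73.0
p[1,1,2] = 99.0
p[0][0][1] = -6.0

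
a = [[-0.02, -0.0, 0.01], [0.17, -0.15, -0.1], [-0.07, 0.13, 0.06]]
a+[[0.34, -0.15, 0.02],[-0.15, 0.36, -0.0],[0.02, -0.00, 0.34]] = [[0.32, -0.15, 0.03],[0.02, 0.21, -0.1],[-0.05, 0.13, 0.4]]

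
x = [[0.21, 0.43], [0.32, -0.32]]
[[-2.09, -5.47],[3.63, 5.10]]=x @ [[4.35, 2.17], [-6.99, -13.77]]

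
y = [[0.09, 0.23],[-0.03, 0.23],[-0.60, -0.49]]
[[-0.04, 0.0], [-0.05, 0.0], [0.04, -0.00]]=y @ [[0.09, -0.01], [-0.2, 0.02]]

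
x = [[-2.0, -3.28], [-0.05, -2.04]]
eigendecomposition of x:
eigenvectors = [[0.99, 0.99], [-0.12, 0.13]]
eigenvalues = [-1.61, -2.43]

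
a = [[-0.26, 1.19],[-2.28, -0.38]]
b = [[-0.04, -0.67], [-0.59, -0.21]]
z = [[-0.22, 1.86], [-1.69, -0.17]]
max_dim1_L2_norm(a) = 2.31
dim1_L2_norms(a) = [1.22, 2.31]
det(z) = 3.18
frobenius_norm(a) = 2.61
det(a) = 2.81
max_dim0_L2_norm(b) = 0.7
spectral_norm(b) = 0.77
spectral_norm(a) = 2.31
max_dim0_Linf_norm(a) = 2.28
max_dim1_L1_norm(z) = 2.08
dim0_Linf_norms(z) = [1.69, 1.86]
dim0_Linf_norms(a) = [2.28, 1.19]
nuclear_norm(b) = 1.27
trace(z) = -0.39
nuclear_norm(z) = 3.57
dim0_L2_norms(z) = [1.7, 1.87]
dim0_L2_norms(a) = [2.29, 1.25]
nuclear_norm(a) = 3.53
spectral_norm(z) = 1.87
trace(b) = -0.25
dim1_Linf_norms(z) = [1.86, 1.69]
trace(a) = -0.64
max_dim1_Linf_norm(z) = 1.86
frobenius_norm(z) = 2.53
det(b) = -0.39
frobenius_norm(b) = 0.92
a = b + z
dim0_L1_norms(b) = [0.63, 0.88]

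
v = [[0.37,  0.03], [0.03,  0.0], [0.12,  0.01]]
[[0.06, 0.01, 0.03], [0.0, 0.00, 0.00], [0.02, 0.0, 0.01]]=v @ [[0.15,0.03,0.08], [0.01,0.08,0.09]]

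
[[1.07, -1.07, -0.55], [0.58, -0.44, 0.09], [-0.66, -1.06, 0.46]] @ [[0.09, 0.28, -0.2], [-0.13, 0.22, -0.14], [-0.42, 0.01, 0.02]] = [[0.47,0.06,-0.08], [0.07,0.07,-0.05], [-0.11,-0.41,0.29]]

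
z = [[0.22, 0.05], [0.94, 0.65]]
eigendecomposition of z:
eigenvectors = [[-0.48, -0.10], [0.87, -1.0]]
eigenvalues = [0.13, 0.74]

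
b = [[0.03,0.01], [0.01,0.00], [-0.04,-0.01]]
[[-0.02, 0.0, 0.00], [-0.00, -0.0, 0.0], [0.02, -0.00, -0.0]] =b@[[-0.5, -0.01, 0.01], [-0.30, 0.23, 0.19]]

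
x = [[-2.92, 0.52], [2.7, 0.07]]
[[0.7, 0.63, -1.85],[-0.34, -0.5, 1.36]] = x @[[-0.14, -0.19, 0.52], [0.56, 0.14, -0.63]]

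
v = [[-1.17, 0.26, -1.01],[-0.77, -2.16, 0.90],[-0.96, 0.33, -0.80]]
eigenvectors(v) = [[0.50+0.00j, -0.74+0.00j, -0.74-0.00j],[(-0.47+0j), 0.26-0.07j, (0.26+0.07j)],[(-0.73+0j), (-0.61+0j), (-0.61-0j)]]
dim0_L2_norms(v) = [1.7, 2.2, 1.57]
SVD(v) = [[0.26,0.73,-0.63],[-0.93,0.36,0.03],[0.25,0.58,0.78]] @ diag([2.532087888473782, 1.9443805111116974, 0.05929041282872509]) @ [[0.07, 0.86, -0.51],[-0.87, -0.2, -0.45],[-0.49, 0.48, 0.73]]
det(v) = 0.29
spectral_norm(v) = 2.53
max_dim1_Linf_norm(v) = 2.16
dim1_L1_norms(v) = [2.44, 3.83, 2.09]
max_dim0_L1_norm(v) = 2.9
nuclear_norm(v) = 4.54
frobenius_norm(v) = 3.19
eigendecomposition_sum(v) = [[(0.02+0j), (-0+0j), -0.03-0.00j], [-0.02-0.00j, 0.00-0.00j, (0.03+0j)], [(-0.03-0j), 0.00-0.00j, 0.04+0.00j]] + [[-0.60+6.58j,  (0.13+11.68j),  -0.49-2.99j], [(-0.37-2.36j),  -1.08-4.08j,  (0.44+1j)], [-0.46+5.46j,  0.16+9.68j,  -0.42-2.47j]] + [[-0.60-6.58j, (0.13-11.68j), (-0.49+2.99j)], [-0.37+2.36j, -1.08+4.08j, 0.44-1.00j], [(-0.46-5.46j), 0.16-9.68j, -0.42+2.47j]]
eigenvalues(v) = [(0.07+0j), (-2.1+0.03j), (-2.1-0.03j)]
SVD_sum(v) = [[0.05, 0.56, -0.34], [-0.16, -2.02, 1.21], [0.04, 0.54, -0.32]] + [[-1.23, -0.29, -0.64], [-0.60, -0.14, -0.32], [-0.98, -0.23, -0.51]] + [[0.02, -0.02, -0.03], [-0.0, 0.0, 0.0], [-0.02, 0.02, 0.03]]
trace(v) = -4.13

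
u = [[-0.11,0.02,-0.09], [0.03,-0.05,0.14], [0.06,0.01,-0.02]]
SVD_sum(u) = [[-0.07, 0.03, -0.11], [0.07, -0.04, 0.12], [0.01, -0.00, 0.01]] + [[-0.04,-0.01,0.02], [-0.04,-0.01,0.02], [0.05,0.02,-0.03]] + [[0.0, -0.00, -0.0], [0.00, -0.0, -0.00], [0.00, -0.0, -0.00]]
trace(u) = -0.18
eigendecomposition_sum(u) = [[(-0.06+0.02j), (0.01+0.02j), -0.05-0.06j],[0.02-0.06j, -0.02-0.00j, (0.07-0j)],[0.03+0.02j, 0.01-0.01j, -0.01+0.04j]] + [[(-0.06-0.02j),(0.01-0.02j),(-0.05+0.06j)], [(0.02+0.06j),-0.02+0.00j,0.07+0.00j], [0.03-0.02j,(0.01+0.01j),-0.01-0.04j]] + [[0.00+0.00j, 0.00-0.00j, 0.00+0.00j], [-0.01-0.00j, -0.00+0.00j, -0.01-0.00j], [(-0-0j), (-0+0j), -0.00-0.00j]]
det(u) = -0.00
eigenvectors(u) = [[(0.39+0.51j), (0.39-0.51j), -0.09+0.00j], [(-0.66+0j), (-0.66-0j), 0.95+0.00j], [(0.09-0.38j), 0.09+0.38j, (0.31+0j)]]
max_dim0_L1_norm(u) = 0.25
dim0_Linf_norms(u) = [0.11, 0.05, 0.14]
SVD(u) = [[-0.69, -0.51, 0.52], [0.73, -0.54, 0.43], [0.06, 0.67, 0.74]] @ diag([0.19713949577139897, 0.09391737667378172, 0.003942786541721711]) @ [[0.51, -0.25, 0.82], [0.85, 0.25, -0.46], [0.09, -0.94, -0.34]]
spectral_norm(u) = 0.20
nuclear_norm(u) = 0.29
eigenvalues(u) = [(-0.09+0.06j), (-0.09-0.06j), (-0.01+0j)]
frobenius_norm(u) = 0.22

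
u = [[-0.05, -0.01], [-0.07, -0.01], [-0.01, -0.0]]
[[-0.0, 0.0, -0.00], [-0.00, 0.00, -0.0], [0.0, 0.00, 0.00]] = u@[[-0.00, 0.00, -0.00], [0.14, -0.19, 0.02]]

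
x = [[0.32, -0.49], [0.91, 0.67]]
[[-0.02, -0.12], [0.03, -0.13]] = x@[[-0.00, -0.22],[0.05, 0.11]]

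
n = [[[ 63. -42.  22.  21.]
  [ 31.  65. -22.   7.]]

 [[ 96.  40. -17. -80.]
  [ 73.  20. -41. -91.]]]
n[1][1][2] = -41.0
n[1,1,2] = -41.0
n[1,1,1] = 20.0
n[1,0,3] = -80.0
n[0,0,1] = -42.0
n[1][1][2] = -41.0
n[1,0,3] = -80.0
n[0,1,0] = 31.0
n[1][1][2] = -41.0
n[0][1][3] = 7.0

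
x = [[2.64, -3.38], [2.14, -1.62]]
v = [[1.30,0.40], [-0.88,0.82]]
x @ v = [[6.41, -1.72],[4.21, -0.47]]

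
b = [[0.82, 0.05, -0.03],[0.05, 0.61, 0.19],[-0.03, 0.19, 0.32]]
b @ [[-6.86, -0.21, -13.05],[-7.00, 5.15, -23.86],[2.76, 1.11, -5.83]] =[[-6.06, 0.05, -11.72], [-4.09, 3.34, -16.31], [-0.24, 1.34, -6.01]]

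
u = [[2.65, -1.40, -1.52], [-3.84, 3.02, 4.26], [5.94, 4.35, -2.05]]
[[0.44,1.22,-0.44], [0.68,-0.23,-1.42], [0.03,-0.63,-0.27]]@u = [[-6.13, 1.15, 5.43],[-5.75, -7.82, 0.9],[0.89, -3.12, -2.18]]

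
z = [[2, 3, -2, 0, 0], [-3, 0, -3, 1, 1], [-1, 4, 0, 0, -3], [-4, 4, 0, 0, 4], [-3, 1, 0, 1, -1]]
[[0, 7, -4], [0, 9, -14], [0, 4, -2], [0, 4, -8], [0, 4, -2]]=z @ [[0, 0, 2], [0, 1, 0], [0, -2, 4], [0, 3, 4], [0, 0, 0]]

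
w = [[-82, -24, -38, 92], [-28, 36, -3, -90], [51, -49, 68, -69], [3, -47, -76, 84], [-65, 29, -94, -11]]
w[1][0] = -28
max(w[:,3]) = 92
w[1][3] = -90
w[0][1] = -24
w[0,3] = 92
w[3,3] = 84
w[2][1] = -49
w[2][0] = 51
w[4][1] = 29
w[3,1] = -47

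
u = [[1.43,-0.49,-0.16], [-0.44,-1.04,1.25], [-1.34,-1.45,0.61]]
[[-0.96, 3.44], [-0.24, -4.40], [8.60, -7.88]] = u @ [[-3.19, 3.15], [-5.44, 2.32], [-5.84, -0.48]]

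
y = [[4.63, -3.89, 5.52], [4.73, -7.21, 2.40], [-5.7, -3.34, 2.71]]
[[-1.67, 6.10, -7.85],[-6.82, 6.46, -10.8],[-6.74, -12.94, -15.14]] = y@[[0.5,1.95,1.08], [1.35,0.27,1.87], [0.23,-0.34,-1.01]]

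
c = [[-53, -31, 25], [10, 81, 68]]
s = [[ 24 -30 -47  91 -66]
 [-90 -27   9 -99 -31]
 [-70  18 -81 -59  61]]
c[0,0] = -53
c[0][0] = -53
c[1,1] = 81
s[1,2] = 9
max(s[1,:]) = 9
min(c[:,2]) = 25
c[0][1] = -31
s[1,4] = -31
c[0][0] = -53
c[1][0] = 10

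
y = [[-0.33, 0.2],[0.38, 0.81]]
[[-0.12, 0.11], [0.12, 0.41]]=y @ [[0.36, -0.02], [-0.02, 0.51]]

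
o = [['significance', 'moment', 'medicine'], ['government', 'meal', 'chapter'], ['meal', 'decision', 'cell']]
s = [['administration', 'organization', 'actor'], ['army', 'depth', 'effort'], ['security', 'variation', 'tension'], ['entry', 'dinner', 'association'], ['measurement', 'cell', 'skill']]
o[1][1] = 'meal'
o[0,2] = 'medicine'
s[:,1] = ['organization', 'depth', 'variation', 'dinner', 'cell']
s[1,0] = 'army'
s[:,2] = ['actor', 'effort', 'tension', 'association', 'skill']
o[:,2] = ['medicine', 'chapter', 'cell']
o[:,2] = ['medicine', 'chapter', 'cell']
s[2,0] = 'security'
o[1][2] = 'chapter'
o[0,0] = 'significance'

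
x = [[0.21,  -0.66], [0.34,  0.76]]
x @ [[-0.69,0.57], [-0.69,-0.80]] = [[0.31, 0.65], [-0.76, -0.41]]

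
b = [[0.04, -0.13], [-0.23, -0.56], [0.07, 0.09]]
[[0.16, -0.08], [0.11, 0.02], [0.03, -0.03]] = b@[[1.38, -0.9], [-0.77, 0.33]]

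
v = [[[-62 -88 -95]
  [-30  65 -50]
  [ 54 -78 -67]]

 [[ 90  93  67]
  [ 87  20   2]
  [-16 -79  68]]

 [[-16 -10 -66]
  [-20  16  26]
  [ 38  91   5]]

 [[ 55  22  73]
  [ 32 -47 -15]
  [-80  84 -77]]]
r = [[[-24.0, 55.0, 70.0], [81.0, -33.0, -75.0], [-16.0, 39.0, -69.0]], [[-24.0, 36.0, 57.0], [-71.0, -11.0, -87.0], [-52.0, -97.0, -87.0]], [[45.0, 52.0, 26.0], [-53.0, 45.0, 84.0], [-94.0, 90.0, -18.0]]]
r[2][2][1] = 90.0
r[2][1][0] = -53.0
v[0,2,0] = 54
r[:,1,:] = [[81.0, -33.0, -75.0], [-71.0, -11.0, -87.0], [-53.0, 45.0, 84.0]]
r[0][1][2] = -75.0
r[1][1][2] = -87.0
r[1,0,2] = 57.0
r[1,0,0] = -24.0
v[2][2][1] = 91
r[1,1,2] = -87.0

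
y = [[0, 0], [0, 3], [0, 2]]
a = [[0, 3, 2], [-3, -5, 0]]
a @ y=[[0, 13], [0, -15]]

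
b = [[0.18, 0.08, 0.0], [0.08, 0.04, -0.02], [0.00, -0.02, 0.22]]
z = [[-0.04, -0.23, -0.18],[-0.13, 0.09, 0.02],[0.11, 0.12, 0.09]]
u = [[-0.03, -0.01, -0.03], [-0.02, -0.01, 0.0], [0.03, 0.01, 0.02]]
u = z @ b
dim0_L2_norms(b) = [0.2, 0.09, 0.22]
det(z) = 0.00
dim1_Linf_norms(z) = [0.23, 0.13, 0.12]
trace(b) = 0.44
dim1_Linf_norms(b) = [0.18, 0.08, 0.22]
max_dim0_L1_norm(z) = 0.44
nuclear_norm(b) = 0.44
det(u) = -0.00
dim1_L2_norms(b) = [0.2, 0.09, 0.22]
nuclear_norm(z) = 0.53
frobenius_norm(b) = 0.31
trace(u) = -0.02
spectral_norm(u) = 0.06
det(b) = 0.00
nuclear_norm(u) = 0.08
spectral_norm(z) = 0.34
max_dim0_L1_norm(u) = 0.08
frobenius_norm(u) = 0.06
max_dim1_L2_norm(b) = 0.22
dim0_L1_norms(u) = [0.08, 0.03, 0.05]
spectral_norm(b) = 0.23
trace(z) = 0.14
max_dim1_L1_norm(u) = 0.07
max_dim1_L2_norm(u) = 0.04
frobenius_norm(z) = 0.38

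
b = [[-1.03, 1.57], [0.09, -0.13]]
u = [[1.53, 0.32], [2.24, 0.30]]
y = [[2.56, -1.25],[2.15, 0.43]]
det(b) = -0.01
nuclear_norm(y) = 4.53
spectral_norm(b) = 1.88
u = y + b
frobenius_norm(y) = 3.59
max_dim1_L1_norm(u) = 2.54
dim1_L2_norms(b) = [1.88, 0.16]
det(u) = -0.26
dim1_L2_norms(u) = [1.56, 2.26]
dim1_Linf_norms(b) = [1.57, 0.13]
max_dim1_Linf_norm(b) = 1.57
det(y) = 3.79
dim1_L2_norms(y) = [2.85, 2.19]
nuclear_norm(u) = 2.84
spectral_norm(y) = 3.42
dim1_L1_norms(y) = [3.81, 2.58]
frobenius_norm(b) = 1.88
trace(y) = 2.99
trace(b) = -1.16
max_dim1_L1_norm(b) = 2.6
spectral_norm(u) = 2.75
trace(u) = 1.83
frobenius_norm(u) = 2.75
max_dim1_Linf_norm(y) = 2.56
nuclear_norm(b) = 1.89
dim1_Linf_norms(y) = [2.56, 2.15]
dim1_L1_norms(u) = [1.85, 2.54]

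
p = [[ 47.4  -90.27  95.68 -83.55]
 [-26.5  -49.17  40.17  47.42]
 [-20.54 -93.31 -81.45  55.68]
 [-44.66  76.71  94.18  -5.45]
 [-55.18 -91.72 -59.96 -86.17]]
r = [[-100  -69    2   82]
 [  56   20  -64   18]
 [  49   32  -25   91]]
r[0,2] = 2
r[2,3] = 91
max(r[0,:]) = 82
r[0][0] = -100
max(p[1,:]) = 47.42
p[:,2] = [95.68, 40.17, -81.45, 94.18, -59.96]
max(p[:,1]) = 76.71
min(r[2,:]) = -25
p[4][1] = -91.72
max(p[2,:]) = 55.68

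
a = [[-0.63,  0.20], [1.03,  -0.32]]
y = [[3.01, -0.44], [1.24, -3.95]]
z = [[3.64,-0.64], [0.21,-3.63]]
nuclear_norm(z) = 7.28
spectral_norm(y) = 4.47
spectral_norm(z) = 4.07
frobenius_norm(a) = 1.26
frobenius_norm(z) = 5.18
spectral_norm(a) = 1.26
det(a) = -0.00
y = a + z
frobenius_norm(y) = 5.14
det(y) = -11.34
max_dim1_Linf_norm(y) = 3.95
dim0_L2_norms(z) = [3.65, 3.69]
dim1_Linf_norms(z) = [3.64, 3.63]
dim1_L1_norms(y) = [3.45, 5.19]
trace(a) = -0.95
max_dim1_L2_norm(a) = 1.08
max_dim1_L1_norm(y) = 5.19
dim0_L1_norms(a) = [1.66, 0.52]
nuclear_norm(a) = 1.27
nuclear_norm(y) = 7.01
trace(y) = -0.94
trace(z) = 0.01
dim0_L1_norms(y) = [4.25, 4.39]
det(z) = -13.08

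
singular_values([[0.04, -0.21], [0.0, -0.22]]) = [0.31, 0.03]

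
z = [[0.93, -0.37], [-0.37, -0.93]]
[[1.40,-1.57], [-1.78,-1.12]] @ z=[[1.88, 0.94],[-1.24, 1.7]]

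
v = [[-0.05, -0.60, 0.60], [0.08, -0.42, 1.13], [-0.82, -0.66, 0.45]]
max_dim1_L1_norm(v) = 1.93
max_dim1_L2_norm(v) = 1.21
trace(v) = -0.02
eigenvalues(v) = [(0.27+0j), (-0.14+1.07j), (-0.14-1.07j)]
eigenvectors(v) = [[(-0.48+0j), (0.36+0.26j), (0.36-0.26j)],[(0.73+0j), 0.65+0.00j, 0.65-0.00j],[0.48+0.00j, 0.13+0.60j, 0.13-0.60j]]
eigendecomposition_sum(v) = [[(0.12+0j), (-0.06+0j), -0.05+0.00j], [(-0.19-0j), (0.09-0j), (0.08+0j)], [(-0.12-0j), 0.06-0.00j, 0.05+0.00j]] + [[(-0.09+0.28j), -0.27+0.08j, (0.33+0.15j)], [(0.13+0.41j), -0.25+0.33j, 0.52-0.10j], [(-0.35+0.21j), (-0.36-0.17j), (0.2+0.46j)]] + [[-0.09-0.28j, -0.27-0.08j, (0.33-0.15j)], [0.13-0.41j, -0.25-0.33j, (0.52+0.1j)], [-0.35-0.21j, -0.36+0.17j, 0.20-0.46j]]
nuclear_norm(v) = 2.71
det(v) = 0.31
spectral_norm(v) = 1.66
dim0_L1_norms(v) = [0.95, 1.68, 2.18]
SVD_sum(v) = [[-0.22, -0.47, 0.64],[-0.29, -0.63, 0.86],[-0.25, -0.54, 0.73]] + [[0.07,  0.02,  0.04], [0.42,  0.12,  0.23], [-0.55,  -0.16,  -0.30]] + [[0.09, -0.15, -0.08], [-0.05, 0.08, 0.04], [-0.02, 0.04, 0.02]]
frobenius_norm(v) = 1.87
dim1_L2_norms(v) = [0.85, 1.21, 1.14]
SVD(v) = [[-0.49, -0.11, -0.86], [-0.66, -0.60, 0.45], [-0.57, 0.79, 0.23]] @ diag([1.6640907858925078, 0.8193543872492631, 0.22838617384386412]) @ [[0.26, 0.57, -0.78], [-0.85, -0.25, -0.47], [-0.46, 0.78, 0.41]]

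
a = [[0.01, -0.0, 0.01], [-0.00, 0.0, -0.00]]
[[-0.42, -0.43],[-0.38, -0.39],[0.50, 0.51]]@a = [[-0.00, 0.00, -0.0], [-0.0, 0.00, -0.0], [0.00, 0.0, 0.0]]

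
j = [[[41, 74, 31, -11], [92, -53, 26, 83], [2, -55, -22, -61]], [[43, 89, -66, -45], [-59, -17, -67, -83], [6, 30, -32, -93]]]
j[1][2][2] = -32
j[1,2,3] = -93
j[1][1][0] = -59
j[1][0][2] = -66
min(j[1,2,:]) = -93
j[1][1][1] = -17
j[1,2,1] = 30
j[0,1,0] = 92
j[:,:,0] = [[41, 92, 2], [43, -59, 6]]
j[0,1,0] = 92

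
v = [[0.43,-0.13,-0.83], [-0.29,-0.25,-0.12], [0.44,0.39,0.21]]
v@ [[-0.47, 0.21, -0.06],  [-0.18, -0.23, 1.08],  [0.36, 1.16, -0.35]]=[[-0.48, -0.84, 0.12],[0.14, -0.14, -0.21],[-0.2, 0.25, 0.32]]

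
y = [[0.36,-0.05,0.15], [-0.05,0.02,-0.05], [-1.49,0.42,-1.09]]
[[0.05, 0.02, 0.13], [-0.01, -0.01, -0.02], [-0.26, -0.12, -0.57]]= y @ [[0.12, 0.00, 0.33], [0.02, -0.09, -0.16], [0.08, 0.08, 0.01]]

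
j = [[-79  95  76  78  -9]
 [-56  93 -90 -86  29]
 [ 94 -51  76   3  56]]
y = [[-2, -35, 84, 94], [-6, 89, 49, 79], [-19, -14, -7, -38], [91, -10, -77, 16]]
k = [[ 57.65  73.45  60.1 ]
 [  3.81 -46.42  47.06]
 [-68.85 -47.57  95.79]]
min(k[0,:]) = 57.65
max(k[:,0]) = 57.65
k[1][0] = 3.81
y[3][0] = 91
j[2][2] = 76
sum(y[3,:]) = 20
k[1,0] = 3.81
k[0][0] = 57.65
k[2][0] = -68.85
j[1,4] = 29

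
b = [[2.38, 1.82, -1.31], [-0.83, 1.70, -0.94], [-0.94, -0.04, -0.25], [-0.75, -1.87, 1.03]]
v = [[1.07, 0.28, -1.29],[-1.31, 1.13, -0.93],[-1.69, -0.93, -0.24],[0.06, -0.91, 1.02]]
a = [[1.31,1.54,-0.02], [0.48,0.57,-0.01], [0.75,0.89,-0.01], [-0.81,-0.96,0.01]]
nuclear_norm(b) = 6.52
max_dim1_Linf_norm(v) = 1.69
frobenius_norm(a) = 2.75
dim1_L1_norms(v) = [2.64, 3.37, 2.86, 1.99]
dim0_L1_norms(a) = [3.35, 3.96, 0.05]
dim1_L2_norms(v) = [1.7, 1.96, 1.94, 1.37]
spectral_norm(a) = 2.75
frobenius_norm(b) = 4.61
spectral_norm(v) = 2.40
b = v + a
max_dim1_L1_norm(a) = 2.87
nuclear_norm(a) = 2.76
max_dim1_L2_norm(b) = 3.27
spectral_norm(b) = 4.06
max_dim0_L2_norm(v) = 2.39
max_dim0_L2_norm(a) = 2.1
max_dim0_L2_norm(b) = 3.11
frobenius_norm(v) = 3.52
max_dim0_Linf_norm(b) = 2.38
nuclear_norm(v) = 5.82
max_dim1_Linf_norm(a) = 1.54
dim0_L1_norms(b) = [4.9, 5.43, 3.53]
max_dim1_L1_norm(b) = 5.51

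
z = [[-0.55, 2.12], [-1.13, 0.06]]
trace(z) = -0.49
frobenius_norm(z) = 2.47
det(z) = 2.36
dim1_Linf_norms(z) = [2.12, 1.13]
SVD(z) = [[-0.98, -0.2],  [-0.2, 0.98]] @ diag([2.22478612318134, 1.061944775447265]) @ [[0.34, -0.94], [-0.94, -0.34]]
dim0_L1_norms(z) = [1.68, 2.18]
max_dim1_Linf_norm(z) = 2.12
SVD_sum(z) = [[-0.75, 2.05], [-0.15, 0.42]] + [[0.20, 0.07], [-0.98, -0.36]]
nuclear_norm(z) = 3.29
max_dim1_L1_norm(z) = 2.67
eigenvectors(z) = [[0.81+0.00j,(0.81-0j)], [(0.12+0.58j),(0.12-0.58j)]]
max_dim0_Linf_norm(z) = 2.12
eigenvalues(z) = [(-0.24+1.52j), (-0.24-1.52j)]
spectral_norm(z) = 2.22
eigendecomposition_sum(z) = [[-0.28+0.73j,(1.06+0.17j)], [(-0.56-0.09j),(0.03+0.78j)]] + [[(-0.28-0.73j),  1.06-0.17j], [-0.56+0.09j,  (0.03-0.78j)]]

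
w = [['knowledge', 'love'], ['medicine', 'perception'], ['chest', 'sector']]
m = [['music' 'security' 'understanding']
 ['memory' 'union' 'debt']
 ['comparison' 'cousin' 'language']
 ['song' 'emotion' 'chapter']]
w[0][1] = 'love'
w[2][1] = 'sector'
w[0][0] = 'knowledge'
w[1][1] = 'perception'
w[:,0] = ['knowledge', 'medicine', 'chest']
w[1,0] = 'medicine'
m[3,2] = 'chapter'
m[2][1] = 'cousin'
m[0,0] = 'music'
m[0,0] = 'music'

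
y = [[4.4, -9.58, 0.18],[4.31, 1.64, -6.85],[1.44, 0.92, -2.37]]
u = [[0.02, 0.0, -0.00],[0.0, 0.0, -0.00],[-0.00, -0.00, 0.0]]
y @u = [[0.09,0.00,0.00],[0.09,0.00,0.0],[0.03,0.00,0.00]]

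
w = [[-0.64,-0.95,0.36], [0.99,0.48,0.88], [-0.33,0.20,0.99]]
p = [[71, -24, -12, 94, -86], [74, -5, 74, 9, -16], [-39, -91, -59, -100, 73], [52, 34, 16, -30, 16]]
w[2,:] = [-0.327, 0.203, 0.986]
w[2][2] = 0.986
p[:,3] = [94, 9, -100, -30]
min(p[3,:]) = -30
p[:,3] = [94, 9, -100, -30]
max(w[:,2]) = 0.986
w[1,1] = 0.482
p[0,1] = -24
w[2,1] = 0.203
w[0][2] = 0.356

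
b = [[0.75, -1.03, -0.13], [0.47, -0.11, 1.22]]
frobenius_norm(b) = 1.83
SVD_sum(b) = [[0.56, -0.5, 0.55], [0.64, -0.57, 0.63]] + [[0.19, -0.53, -0.68], [-0.17, 0.46, 0.59]]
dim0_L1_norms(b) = [1.22, 1.14, 1.35]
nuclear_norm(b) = 2.58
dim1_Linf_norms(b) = [1.03, 1.22]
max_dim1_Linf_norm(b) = 1.22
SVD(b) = [[-0.66, -0.75],[-0.75, 0.66]] @ diag([1.4109268997538356, 1.170890807697725]) @ [[-0.60, 0.54, -0.59], [-0.22, 0.6, 0.77]]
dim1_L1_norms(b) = [1.91, 1.8]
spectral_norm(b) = 1.41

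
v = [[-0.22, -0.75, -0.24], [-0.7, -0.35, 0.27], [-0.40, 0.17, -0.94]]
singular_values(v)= [1.08, 0.98, 0.54]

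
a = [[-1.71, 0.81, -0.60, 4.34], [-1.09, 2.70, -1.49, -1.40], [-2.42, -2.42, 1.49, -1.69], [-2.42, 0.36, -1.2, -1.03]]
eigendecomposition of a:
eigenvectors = [[-0.67+0.00j, -0.67-0.00j, -0.24+0.00j, 0.24+0.00j],[(0.04-0.28j), (0.04+0.28j), (-0.54+0j), (-0.48+0j)],[-0.00-0.46j, (-0+0.46j), (0.8+0j), (-0.83+0j)],[(0.01-0.51j), (0.01+0.51j), (-0.11+0j), 0.12+0.00j]]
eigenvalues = [(-1.84+3.23j), (-1.84-3.23j), (4.11+0j), (1.02+0j)]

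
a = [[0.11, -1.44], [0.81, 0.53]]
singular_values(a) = [1.55, 0.79]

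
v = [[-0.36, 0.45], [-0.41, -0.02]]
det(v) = 0.192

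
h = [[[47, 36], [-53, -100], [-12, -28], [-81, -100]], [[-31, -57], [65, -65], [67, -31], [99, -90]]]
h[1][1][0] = 65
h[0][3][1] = -100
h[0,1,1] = -100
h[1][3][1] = -90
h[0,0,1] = 36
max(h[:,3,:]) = 99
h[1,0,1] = -57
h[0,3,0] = -81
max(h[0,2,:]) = -12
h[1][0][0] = -31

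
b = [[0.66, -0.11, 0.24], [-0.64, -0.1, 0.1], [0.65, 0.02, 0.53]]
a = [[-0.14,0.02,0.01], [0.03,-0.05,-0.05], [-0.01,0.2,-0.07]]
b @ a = [[-0.10, 0.07, -0.00], [0.09, 0.01, -0.01], [-0.10, 0.12, -0.03]]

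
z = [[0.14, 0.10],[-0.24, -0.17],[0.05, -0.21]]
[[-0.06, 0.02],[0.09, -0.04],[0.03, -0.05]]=z @ [[-0.25, 0.0],[-0.2, 0.25]]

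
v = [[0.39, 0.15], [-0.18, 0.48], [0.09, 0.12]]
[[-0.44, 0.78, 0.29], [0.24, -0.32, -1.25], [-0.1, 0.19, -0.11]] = v @ [[-1.15, 1.98, 1.53], [0.06, 0.08, -2.04]]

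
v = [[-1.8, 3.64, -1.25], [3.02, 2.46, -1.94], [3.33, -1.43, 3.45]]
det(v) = -56.09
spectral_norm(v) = 6.18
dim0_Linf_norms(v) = [3.33, 3.64, 3.45]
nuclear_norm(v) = 12.66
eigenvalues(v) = [(-3.57+0j), (3.84+0.97j), (3.84-0.97j)]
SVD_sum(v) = [[-1.91, 2.45, -2.38], [-0.61, 0.78, -0.76], [2.26, -2.89, 2.81]] + [[0.42, 0.25, -0.08], [3.51, 2.05, -0.70], [1.3, 0.76, -0.26]] + [[-0.31, 0.94, 1.22], [0.12, -0.37, -0.48], [-0.23, 0.70, 0.90]]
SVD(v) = [[-0.63,-0.11,0.77], [-0.2,-0.93,-0.3], [0.75,-0.35,0.57]] @ diag([6.18315211920193, 4.426444363032139, 2.0491998857577745]) @ [[0.49, -0.63, 0.61],[-0.85, -0.5, 0.17],[-0.20, 0.6, 0.78]]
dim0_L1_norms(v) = [8.15, 7.53, 6.64]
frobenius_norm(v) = 7.88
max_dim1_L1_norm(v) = 8.21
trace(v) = 4.11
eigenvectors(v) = [[(0.73+0j), (-0.47-0j), (-0.47+0j)], [(-0.51+0j), -0.78+0.00j, (-0.78-0j)], [-0.45+0.00j, -0.17+0.38j, (-0.17-0.38j)]]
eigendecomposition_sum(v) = [[-2.53+0.00j, 1.52-0.00j, -0.03+0.00j], [1.77-0.00j, -1.06+0.00j, (0.02-0j)], [1.56-0.00j, (-0.94+0j), (0.02-0j)]] + [[(0.37+0.92j), 1.06-0.76j, -0.61+2.35j], [0.63+1.53j, 1.76-1.29j, (-0.98+3.94j)], [0.89+0.03j, (-0.25-1.14j), (1.72+1.34j)]] + [[(0.37-0.92j), (1.06+0.76j), -0.61-2.35j], [0.63-1.53j, 1.76+1.29j, (-0.98-3.94j)], [0.89-0.03j, (-0.25+1.14j), 1.72-1.34j]]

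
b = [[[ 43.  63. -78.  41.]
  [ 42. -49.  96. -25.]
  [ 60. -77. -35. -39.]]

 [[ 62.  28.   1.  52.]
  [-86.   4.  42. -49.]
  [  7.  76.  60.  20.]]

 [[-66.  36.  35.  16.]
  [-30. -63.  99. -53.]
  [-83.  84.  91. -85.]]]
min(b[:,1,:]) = -86.0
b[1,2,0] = 7.0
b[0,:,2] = [-78.0, 96.0, -35.0]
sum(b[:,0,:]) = 233.0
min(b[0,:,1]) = -77.0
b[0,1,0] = 42.0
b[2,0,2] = 35.0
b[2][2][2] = 91.0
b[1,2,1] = 76.0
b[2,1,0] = -30.0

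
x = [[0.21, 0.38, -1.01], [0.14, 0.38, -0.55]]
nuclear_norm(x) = 1.43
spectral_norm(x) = 1.29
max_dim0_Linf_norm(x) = 1.01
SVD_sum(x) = [[0.22, 0.45, -0.98],[0.13, 0.27, -0.60]] + [[-0.01, -0.07, -0.03],[0.01, 0.11, 0.05]]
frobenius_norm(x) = 1.29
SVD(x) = [[-0.85, -0.52], [-0.52, 0.85]] @ diag([1.286784511143934, 0.13887268226713056]) @ [[-0.2, -0.41, 0.89],[0.07, 0.9, 0.43]]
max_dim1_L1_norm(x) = 1.6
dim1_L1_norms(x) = [1.6, 1.07]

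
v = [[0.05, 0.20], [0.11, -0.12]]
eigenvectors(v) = [[0.92, -0.62], [0.39, 0.79]]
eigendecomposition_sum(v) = [[0.10, 0.08],[0.04, 0.03]] + [[-0.05, 0.12], [0.07, -0.15]]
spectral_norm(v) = 0.23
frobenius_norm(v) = 0.26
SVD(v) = [[-0.84, 0.55], [0.55, 0.84]] @ diag([0.23378546655159382, 0.11976792404167996]) @ [[0.08,-1.00], [1.0,0.08]]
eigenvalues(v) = [0.14, -0.21]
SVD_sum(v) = [[-0.02, 0.19], [0.01, -0.13]] + [[0.07, 0.01], [0.1, 0.01]]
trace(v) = -0.07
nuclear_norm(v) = 0.35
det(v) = -0.03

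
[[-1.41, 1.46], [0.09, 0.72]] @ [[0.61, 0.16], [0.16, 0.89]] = [[-0.63,1.07], [0.17,0.66]]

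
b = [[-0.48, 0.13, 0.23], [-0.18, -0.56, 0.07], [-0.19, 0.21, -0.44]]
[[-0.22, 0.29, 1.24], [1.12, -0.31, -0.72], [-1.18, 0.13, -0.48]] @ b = [[-0.18, 0.07, -0.58], [-0.35, 0.17, 0.55], [0.63, -0.33, -0.05]]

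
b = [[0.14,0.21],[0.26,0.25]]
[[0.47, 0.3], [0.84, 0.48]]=b@[[2.97, 1.33], [0.27, 0.55]]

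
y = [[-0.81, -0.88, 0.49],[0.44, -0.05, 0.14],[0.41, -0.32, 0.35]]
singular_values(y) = [1.31, 0.75, 0.0]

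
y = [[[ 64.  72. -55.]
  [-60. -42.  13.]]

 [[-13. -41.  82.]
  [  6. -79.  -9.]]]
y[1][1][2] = -9.0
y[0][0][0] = 64.0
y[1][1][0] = 6.0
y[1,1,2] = -9.0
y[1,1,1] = -79.0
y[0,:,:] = [[64.0, 72.0, -55.0], [-60.0, -42.0, 13.0]]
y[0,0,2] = -55.0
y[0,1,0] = -60.0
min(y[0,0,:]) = -55.0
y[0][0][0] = 64.0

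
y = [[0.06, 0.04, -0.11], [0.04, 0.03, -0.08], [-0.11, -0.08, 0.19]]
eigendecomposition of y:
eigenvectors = [[-0.46,  -0.69,  0.55], [-0.33,  0.71,  0.62], [0.82,  -0.10,  0.56]]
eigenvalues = [0.28, 0.0, -0.01]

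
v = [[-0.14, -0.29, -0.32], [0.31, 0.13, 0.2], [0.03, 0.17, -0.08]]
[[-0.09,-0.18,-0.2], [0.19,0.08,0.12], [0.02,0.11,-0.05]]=v @ [[0.62, 0.01, 0.00], [0.01, 0.63, -0.0], [0.00, -0.0, 0.61]]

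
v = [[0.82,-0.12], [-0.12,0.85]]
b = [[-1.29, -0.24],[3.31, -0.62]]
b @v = [[-1.03, -0.05], [2.79, -0.92]]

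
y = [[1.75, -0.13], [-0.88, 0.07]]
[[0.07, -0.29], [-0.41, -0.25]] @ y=[[0.38, -0.03], [-0.5, 0.04]]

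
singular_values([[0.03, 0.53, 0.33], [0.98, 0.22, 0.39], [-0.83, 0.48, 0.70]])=[1.33, 1.07, 0.23]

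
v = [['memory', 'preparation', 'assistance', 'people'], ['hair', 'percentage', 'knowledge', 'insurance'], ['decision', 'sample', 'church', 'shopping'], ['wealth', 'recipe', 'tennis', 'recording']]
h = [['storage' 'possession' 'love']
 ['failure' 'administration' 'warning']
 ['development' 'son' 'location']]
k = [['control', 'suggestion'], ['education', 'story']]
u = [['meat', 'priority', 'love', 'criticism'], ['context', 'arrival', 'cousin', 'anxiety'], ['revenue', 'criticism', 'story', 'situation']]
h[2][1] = 'son'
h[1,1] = 'administration'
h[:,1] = ['possession', 'administration', 'son']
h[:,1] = ['possession', 'administration', 'son']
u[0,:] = ['meat', 'priority', 'love', 'criticism']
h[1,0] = 'failure'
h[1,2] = 'warning'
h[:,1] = ['possession', 'administration', 'son']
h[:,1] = ['possession', 'administration', 'son']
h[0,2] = 'love'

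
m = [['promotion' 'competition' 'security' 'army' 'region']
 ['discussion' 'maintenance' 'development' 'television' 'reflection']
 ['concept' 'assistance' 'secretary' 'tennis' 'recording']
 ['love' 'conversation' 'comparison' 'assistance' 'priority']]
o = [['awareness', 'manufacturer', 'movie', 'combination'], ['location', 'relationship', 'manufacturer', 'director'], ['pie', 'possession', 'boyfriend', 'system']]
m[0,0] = 'promotion'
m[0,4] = 'region'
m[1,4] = 'reflection'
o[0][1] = 'manufacturer'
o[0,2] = 'movie'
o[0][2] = 'movie'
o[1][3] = 'director'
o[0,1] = 'manufacturer'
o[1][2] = 'manufacturer'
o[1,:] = ['location', 'relationship', 'manufacturer', 'director']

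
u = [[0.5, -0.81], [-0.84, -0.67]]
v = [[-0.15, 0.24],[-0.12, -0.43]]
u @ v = [[0.02, 0.47],[0.21, 0.09]]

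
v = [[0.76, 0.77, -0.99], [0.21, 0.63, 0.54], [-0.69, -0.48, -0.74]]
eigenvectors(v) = [[0.56, -0.94, -0.81],  [-0.32, -0.02, 0.53],  [0.77, 0.35, 0.24]]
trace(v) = 0.65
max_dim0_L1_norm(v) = 2.27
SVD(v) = [[-0.89, 0.46, 0.00],[-0.27, -0.53, 0.80],[0.37, 0.71, 0.59]] @ diag([1.5009153714105052, 1.3331772570816525, 0.32740105232559435]) @ [[-0.66,-0.69,0.30],[-0.19,-0.24,-0.95],[-0.73,0.68,-0.03]]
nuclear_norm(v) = 3.16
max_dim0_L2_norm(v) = 1.35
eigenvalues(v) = [-1.04, 1.14, 0.55]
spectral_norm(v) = 1.50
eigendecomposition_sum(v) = [[-0.23, -0.07, -0.62], [0.13, 0.04, 0.35], [-0.32, -0.10, -0.85]] + [[1.08, 1.70, -0.08], [0.02, 0.03, -0.00], [-0.40, -0.63, 0.03]] + [[-0.09, -0.86, -0.29], [0.06, 0.56, 0.19], [0.03, 0.25, 0.08]]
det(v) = -0.66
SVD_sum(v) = [[0.88, 0.92, -0.40],[0.27, 0.28, -0.12],[-0.37, -0.39, 0.17]] + [[-0.12, -0.15, -0.59], [0.13, 0.17, 0.67], [-0.18, -0.23, -0.9]] + [[-0.0, 0.0, -0.00], [-0.19, 0.18, -0.01], [-0.14, 0.13, -0.01]]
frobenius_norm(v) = 2.03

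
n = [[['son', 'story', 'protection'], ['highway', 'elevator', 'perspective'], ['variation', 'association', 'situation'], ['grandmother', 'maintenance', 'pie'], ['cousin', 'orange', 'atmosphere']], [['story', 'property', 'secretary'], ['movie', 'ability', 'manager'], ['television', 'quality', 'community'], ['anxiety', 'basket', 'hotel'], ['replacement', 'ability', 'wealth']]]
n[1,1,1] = 'ability'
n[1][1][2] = 'manager'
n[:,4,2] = ['atmosphere', 'wealth']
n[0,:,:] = [['son', 'story', 'protection'], ['highway', 'elevator', 'perspective'], ['variation', 'association', 'situation'], ['grandmother', 'maintenance', 'pie'], ['cousin', 'orange', 'atmosphere']]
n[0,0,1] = 'story'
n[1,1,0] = 'movie'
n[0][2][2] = 'situation'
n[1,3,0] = 'anxiety'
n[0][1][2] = 'perspective'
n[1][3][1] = 'basket'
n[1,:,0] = ['story', 'movie', 'television', 'anxiety', 'replacement']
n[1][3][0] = 'anxiety'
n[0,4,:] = ['cousin', 'orange', 'atmosphere']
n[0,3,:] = ['grandmother', 'maintenance', 'pie']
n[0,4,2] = 'atmosphere'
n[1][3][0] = 'anxiety'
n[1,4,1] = 'ability'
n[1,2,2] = 'community'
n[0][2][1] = 'association'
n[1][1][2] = 'manager'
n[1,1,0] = 'movie'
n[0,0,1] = 'story'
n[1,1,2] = 'manager'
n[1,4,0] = 'replacement'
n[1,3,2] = 'hotel'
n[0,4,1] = 'orange'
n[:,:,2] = [['protection', 'perspective', 'situation', 'pie', 'atmosphere'], ['secretary', 'manager', 'community', 'hotel', 'wealth']]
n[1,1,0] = 'movie'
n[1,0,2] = 'secretary'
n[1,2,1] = 'quality'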